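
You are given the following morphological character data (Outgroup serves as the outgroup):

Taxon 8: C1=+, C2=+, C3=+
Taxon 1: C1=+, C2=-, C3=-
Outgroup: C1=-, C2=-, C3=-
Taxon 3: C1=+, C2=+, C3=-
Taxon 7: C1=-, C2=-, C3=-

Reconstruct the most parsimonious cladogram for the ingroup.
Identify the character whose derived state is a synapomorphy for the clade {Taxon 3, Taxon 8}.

C2

The outgroup has state '-' for every character, so '+' is the derived state throughout.
Only Taxon 1, Taxon 3, and Taxon 8 show the derived state '+' for C1, supporting them as a clade.
C2: derived state '+' in Taxon 3 and Taxon 8 only — synapomorphy for {Taxon 3, Taxon 8}.
C3: derived state '+' in Taxon 8 only — an autapomorphy, so it tells us nothing about relationships among taxa.
Most parsimonious ingroup topology: (((Taxon 8,Taxon 3),Taxon 1),Taxon 7).
The clade {Taxon 3, Taxon 8} is supported by C2: its derived state '+' occurs in exactly those taxa and in no other taxon (including the outgroup).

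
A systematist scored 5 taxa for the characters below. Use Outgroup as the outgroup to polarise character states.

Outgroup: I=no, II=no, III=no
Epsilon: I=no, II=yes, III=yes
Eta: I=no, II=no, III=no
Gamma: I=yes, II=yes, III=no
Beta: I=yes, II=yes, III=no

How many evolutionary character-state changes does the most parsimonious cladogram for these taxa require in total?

The outgroup has state 'no' for every character, so 'yes' is the derived state throughout.
I (derived state 'yes') is shared by Beta and Gamma — a synapomorphy uniting that clade.
II: derived state 'yes' in Beta, Epsilon, and Gamma only — synapomorphy for {Beta, Epsilon, Gamma}.
III (derived state 'yes') is unique to Epsilon (autapomorphy; uninformative for grouping).
Most parsimonious ingroup topology: ((Epsilon,(Gamma,Beta)),Eta).
Changes per character on this tree: I: 1; II: 1; III: 1.
Total = 3.

3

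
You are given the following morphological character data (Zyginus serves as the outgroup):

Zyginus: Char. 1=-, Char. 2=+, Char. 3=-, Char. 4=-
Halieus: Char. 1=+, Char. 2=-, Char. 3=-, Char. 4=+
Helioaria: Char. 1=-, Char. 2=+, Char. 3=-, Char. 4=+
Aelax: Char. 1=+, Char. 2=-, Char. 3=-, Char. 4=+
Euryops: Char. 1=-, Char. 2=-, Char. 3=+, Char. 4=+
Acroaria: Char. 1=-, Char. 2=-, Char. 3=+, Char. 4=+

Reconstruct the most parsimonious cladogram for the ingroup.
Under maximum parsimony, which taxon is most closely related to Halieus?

Aelax

Character polarity is set by the outgroup: the derived state is whichever differs from the outgroup's state, so for Char. 2 the derived state is '-', and for the remaining characters it is '+'.
Char. 1: derived state '+' in Aelax and Halieus only — synapomorphy for {Aelax, Halieus}.
Char. 2: derived state '-' in Acroaria, Aelax, Euryops, and Halieus only — synapomorphy for {Acroaria, Aelax, Euryops, Halieus}.
Char. 3 (derived state '+') is shared by Acroaria and Euryops — a synapomorphy uniting that clade.
Char. 4 (derived state '+') is shared by all ingroup taxa — unites the whole ingroup.
Most parsimonious ingroup topology: (((Halieus,Aelax),(Euryops,Acroaria)),Helioaria).
Halieus and Aelax form a cherry on this tree, so they are sister taxa.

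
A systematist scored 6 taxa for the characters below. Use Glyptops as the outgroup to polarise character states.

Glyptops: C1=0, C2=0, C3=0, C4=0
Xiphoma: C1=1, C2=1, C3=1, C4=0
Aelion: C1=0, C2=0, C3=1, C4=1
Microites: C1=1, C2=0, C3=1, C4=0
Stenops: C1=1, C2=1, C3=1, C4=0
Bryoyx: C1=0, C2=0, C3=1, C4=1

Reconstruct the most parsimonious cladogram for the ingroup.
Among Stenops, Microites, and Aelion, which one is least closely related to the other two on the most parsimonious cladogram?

Aelion

The outgroup has state '0' for every character, so '1' is the derived state throughout.
C1 (derived state '1') is shared by Microites, Stenops, and Xiphoma — a synapomorphy uniting that clade.
C2: derived state '1' in Stenops and Xiphoma only — synapomorphy for {Stenops, Xiphoma}.
All ingroup taxa share the derived state '1' for C3; it defines the ingroup but does not resolve relationships within it.
Only Aelion and Bryoyx show the derived state '1' for C4, supporting them as a clade.
Most parsimonious ingroup topology: (((Xiphoma,Stenops),Microites),(Aelion,Bryoyx)).
Microites and Stenops share a more recent common ancestor with each other than either does with Aelion, so Aelion is the least closely related of the three.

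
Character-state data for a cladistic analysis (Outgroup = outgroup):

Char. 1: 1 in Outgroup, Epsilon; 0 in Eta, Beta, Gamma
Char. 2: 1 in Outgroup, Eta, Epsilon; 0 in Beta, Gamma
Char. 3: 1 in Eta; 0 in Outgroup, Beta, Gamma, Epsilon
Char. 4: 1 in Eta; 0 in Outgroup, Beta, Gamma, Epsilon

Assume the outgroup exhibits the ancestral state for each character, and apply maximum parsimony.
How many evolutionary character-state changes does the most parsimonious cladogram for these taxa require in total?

Character polarity is set by the outgroup: the derived state is whichever differs from the outgroup's state, so for Char. 1, Char. 2 the derived state is '0', and for the remaining characters it is '1'.
Char. 1 (derived state '0') is shared by Beta, Eta, and Gamma — a synapomorphy uniting that clade.
Char. 2 (derived state '0') is shared by Beta and Gamma — a synapomorphy uniting that clade.
Char. 3 (derived state '1') is unique to Eta (autapomorphy; uninformative for grouping).
Char. 4 (derived state '1') is unique to Eta (autapomorphy; uninformative for grouping).
Most parsimonious ingroup topology: ((Eta,(Beta,Gamma)),Epsilon).
Changes per character on this tree: Char. 1: 1; Char. 2: 1; Char. 3: 1; Char. 4: 1.
Total = 4.

4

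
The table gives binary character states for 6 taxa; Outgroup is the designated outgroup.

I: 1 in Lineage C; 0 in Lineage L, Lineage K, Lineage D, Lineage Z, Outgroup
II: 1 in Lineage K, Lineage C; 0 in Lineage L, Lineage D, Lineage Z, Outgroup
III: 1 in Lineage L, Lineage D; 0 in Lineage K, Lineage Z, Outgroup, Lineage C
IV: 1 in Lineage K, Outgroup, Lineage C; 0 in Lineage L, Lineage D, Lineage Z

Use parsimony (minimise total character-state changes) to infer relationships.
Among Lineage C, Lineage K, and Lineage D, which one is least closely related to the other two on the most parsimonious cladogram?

Lineage D

Character polarity is set by the outgroup: the derived state is whichever differs from the outgroup's state, so for IV the derived state is '0', and for the remaining characters it is '1'.
I (derived state '1') is unique to Lineage C (autapomorphy; uninformative for grouping).
Only Lineage C and Lineage K show the derived state '1' for II, supporting them as a clade.
III: derived state '1' in Lineage D and Lineage L only — synapomorphy for {Lineage D, Lineage L}.
IV: derived state '0' in Lineage D, Lineage L, and Lineage Z only — synapomorphy for {Lineage D, Lineage L, Lineage Z}.
Most parsimonious ingroup topology: ((Lineage C,Lineage K),((Lineage L,Lineage D),Lineage Z)).
Lineage K and Lineage C share a more recent common ancestor with each other than either does with Lineage D, so Lineage D is the least closely related of the three.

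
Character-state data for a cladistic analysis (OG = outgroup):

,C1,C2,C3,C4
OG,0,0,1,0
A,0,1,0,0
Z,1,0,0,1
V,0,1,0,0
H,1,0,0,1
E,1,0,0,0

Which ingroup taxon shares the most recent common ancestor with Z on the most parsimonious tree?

H

Character polarity is set by the outgroup: the derived state is whichever differs from the outgroup's state, so for C3 the derived state is '0', and for the remaining characters it is '1'.
C1 (derived state '1') is shared by E, H, and Z — a synapomorphy uniting that clade.
Only A and V show the derived state '1' for C2, supporting them as a clade.
C3 (derived state '0') is shared by all ingroup taxa — unites the whole ingroup.
Only H and Z show the derived state '1' for C4, supporting them as a clade.
Most parsimonious ingroup topology: ((A,V),((Z,H),E)).
Z and H form a cherry on this tree, so they are sister taxa.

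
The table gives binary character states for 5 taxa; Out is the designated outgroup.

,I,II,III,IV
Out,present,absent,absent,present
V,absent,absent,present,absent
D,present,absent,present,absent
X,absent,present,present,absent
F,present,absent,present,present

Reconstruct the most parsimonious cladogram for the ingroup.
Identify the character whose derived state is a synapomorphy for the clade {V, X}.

Character polarity is set by the outgroup: the derived state is whichever differs from the outgroup's state, so for I, IV the derived state is 'absent', and for the remaining characters it is 'present'.
I: derived state 'absent' in V and X only — synapomorphy for {V, X}.
II (derived state 'present') is unique to X (autapomorphy; uninformative for grouping).
III (derived state 'present') is shared by all ingroup taxa — unites the whole ingroup.
Only D, V, and X show the derived state 'absent' for IV, supporting them as a clade.
Most parsimonious ingroup topology: (((V,X),D),F).
The clade {V, X} is supported by I: its derived state 'absent' occurs in exactly those taxa and in no other taxon (including the outgroup).

I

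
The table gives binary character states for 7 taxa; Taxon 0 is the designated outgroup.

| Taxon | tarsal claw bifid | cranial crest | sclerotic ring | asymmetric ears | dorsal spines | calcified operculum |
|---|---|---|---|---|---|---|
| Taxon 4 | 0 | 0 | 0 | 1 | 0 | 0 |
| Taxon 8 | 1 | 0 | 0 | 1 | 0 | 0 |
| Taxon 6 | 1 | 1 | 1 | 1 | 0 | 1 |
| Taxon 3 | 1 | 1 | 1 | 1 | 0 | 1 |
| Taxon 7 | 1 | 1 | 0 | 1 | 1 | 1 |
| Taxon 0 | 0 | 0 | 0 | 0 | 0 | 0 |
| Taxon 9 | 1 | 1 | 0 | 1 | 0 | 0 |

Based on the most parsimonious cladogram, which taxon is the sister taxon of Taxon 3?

The outgroup has state '0' for every character, so '1' is the derived state throughout.
Only Taxon 3, Taxon 6, Taxon 7, Taxon 8, and Taxon 9 show the derived state '1' for tarsal claw bifid, supporting them as a clade.
cranial crest: derived state '1' in Taxon 3, Taxon 6, Taxon 7, and Taxon 9 only — synapomorphy for {Taxon 3, Taxon 6, Taxon 7, Taxon 9}.
sclerotic ring (derived state '1') is shared by Taxon 3 and Taxon 6 — a synapomorphy uniting that clade.
All ingroup taxa share the derived state '1' for asymmetric ears; it defines the ingroup but does not resolve relationships within it.
dorsal spines: derived state '1' in Taxon 7 only — an autapomorphy, so it tells us nothing about relationships among taxa.
calcified operculum (derived state '1') is shared by Taxon 3, Taxon 6, and Taxon 7 — a synapomorphy uniting that clade.
Most parsimonious ingroup topology: (Taxon 4,(Taxon 8,((Taxon 7,(Taxon 6,Taxon 3)),Taxon 9))).
Taxon 3 and Taxon 6 form a cherry on this tree, so they are sister taxa.

Taxon 6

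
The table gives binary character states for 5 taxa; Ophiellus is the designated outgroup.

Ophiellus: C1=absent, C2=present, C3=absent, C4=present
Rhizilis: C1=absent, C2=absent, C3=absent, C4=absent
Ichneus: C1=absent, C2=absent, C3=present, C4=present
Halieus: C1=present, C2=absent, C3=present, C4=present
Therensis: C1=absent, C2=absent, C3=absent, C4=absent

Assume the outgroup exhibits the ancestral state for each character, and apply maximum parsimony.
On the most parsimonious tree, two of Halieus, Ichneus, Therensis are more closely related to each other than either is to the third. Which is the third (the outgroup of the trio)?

Character polarity is set by the outgroup: the derived state is whichever differs from the outgroup's state, so for C2, C4 the derived state is 'absent', and for the remaining characters it is 'present'.
C1: derived state 'present' in Halieus only — an autapomorphy, so it tells us nothing about relationships among taxa.
All ingroup taxa share the derived state 'absent' for C2; it defines the ingroup but does not resolve relationships within it.
C3: derived state 'present' in Halieus and Ichneus only — synapomorphy for {Halieus, Ichneus}.
C4 (derived state 'absent') is shared by Rhizilis and Therensis — a synapomorphy uniting that clade.
Most parsimonious ingroup topology: ((Rhizilis,Therensis),(Ichneus,Halieus)).
Ichneus and Halieus share a more recent common ancestor with each other than either does with Therensis, so Therensis is the least closely related of the three.

Therensis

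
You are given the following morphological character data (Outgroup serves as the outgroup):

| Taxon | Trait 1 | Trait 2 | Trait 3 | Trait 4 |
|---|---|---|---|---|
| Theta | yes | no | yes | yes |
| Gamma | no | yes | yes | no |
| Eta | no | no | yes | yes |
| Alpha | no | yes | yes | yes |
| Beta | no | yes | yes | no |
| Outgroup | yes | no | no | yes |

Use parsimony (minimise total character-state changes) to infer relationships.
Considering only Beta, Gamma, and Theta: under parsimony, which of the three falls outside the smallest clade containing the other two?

Character polarity is set by the outgroup: the derived state is whichever differs from the outgroup's state, so for Trait 1, Trait 4 the derived state is 'no', and for the remaining characters it is 'yes'.
Trait 1 (derived state 'no') is shared by Alpha, Beta, Eta, and Gamma — a synapomorphy uniting that clade.
Trait 2 (derived state 'yes') is shared by Alpha, Beta, and Gamma — a synapomorphy uniting that clade.
All ingroup taxa share the derived state 'yes' for Trait 3; it defines the ingroup but does not resolve relationships within it.
Trait 4: derived state 'no' in Beta and Gamma only — synapomorphy for {Beta, Gamma}.
Most parsimonious ingroup topology: ((((Beta,Gamma),Alpha),Eta),Theta).
Beta and Gamma share a more recent common ancestor with each other than either does with Theta, so Theta is the least closely related of the three.

Theta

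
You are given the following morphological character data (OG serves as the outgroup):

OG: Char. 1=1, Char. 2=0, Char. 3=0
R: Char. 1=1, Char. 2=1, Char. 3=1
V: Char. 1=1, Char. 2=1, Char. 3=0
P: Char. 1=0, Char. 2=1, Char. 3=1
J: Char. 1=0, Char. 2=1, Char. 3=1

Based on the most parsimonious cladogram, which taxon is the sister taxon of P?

J

Character polarity is set by the outgroup: the derived state is whichever differs from the outgroup's state, so for Char. 1 the derived state is '0', and for the remaining characters it is '1'.
Only J and P show the derived state '0' for Char. 1, supporting them as a clade.
All ingroup taxa share the derived state '1' for Char. 2; it defines the ingroup but does not resolve relationships within it.
Only J, P, and R show the derived state '1' for Char. 3, supporting them as a clade.
Most parsimonious ingroup topology: (((J,P),R),V).
P and J form a cherry on this tree, so they are sister taxa.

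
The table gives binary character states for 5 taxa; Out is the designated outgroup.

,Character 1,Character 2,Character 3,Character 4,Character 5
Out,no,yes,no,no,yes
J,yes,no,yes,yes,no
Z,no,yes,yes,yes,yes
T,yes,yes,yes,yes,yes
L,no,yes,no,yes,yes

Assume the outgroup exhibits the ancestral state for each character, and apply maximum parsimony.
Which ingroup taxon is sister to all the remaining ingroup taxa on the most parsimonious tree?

Character polarity is set by the outgroup: the derived state is whichever differs from the outgroup's state, so for Character 2, Character 5 the derived state is 'no', and for the remaining characters it is 'yes'.
Only J and T show the derived state 'yes' for Character 1, supporting them as a clade.
Character 2 (derived state 'no') is unique to J (autapomorphy; uninformative for grouping).
Character 3: derived state 'yes' in J, T, and Z only — synapomorphy for {J, T, Z}.
All ingroup taxa share the derived state 'yes' for Character 4; it defines the ingroup but does not resolve relationships within it.
Character 5: derived state 'no' in J only — an autapomorphy, so it tells us nothing about relationships among taxa.
Most parsimonious ingroup topology: (((J,T),Z),L).
L is sister to the clade containing all other ingroup taxa, so it is the earliest-diverging (most basal) ingroup lineage.

L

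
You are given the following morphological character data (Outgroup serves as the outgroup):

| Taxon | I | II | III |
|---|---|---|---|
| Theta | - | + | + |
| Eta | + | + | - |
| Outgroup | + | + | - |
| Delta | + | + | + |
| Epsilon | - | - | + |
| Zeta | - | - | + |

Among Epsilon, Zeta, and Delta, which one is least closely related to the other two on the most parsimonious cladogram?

Character polarity is set by the outgroup: the derived state is whichever differs from the outgroup's state, so for I, II the derived state is '-', and for the remaining characters it is '+'.
I (derived state '-') is shared by Epsilon, Theta, and Zeta — a synapomorphy uniting that clade.
II: derived state '-' in Epsilon and Zeta only — synapomorphy for {Epsilon, Zeta}.
Only Delta, Epsilon, Theta, and Zeta show the derived state '+' for III, supporting them as a clade.
Most parsimonious ingroup topology: ((Delta,((Zeta,Epsilon),Theta)),Eta).
Epsilon and Zeta share a more recent common ancestor with each other than either does with Delta, so Delta is the least closely related of the three.

Delta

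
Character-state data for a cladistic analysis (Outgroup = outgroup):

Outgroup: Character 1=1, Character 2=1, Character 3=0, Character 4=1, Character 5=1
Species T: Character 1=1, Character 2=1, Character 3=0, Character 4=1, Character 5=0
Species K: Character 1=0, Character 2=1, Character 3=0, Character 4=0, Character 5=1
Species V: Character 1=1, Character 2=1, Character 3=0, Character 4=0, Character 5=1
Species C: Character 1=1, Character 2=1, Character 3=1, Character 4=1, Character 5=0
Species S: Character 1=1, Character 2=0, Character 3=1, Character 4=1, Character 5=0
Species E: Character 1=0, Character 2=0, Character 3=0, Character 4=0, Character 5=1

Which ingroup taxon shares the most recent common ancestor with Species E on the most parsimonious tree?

Character polarity is set by the outgroup: the derived state is whichever differs from the outgroup's state, so for Character 1, Character 2, Character 4, Character 5 the derived state is '0', and for the remaining characters it is '1'.
Only Species E and Species K show the derived state '0' for Character 1, supporting them as a clade.
Character 2 groups Species E and Species S, which is incompatible with the clades supported by the remaining characters; treating it as convergent (homoplasy) costs fewer steps than any alternative tree.
Only Species C and Species S show the derived state '1' for Character 3, supporting them as a clade.
Character 4 (derived state '0') is shared by Species E, Species K, and Species V — a synapomorphy uniting that clade.
Character 5: derived state '0' in Species C, Species S, and Species T only — synapomorphy for {Species C, Species S, Species T}.
Most parsimonious ingroup topology: ((Species T,(Species C,Species S)),((Species K,Species E),Species V)).
Species E and Species K form a cherry on this tree, so they are sister taxa.

Species K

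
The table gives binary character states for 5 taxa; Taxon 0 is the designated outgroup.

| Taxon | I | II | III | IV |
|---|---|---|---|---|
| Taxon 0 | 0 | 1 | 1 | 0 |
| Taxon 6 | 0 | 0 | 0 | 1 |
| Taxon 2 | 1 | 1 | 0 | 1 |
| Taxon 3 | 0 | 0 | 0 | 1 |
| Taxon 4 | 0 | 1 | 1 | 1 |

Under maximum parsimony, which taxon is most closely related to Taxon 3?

Taxon 6

Character polarity is set by the outgroup: the derived state is whichever differs from the outgroup's state, so for II, III the derived state is '0', and for the remaining characters it is '1'.
I: derived state '1' in Taxon 2 only — an autapomorphy, so it tells us nothing about relationships among taxa.
II (derived state '0') is shared by Taxon 3 and Taxon 6 — a synapomorphy uniting that clade.
Only Taxon 2, Taxon 3, and Taxon 6 show the derived state '0' for III, supporting them as a clade.
IV (derived state '1') is shared by all ingroup taxa — unites the whole ingroup.
Most parsimonious ingroup topology: (((Taxon 6,Taxon 3),Taxon 2),Taxon 4).
Taxon 3 and Taxon 6 form a cherry on this tree, so they are sister taxa.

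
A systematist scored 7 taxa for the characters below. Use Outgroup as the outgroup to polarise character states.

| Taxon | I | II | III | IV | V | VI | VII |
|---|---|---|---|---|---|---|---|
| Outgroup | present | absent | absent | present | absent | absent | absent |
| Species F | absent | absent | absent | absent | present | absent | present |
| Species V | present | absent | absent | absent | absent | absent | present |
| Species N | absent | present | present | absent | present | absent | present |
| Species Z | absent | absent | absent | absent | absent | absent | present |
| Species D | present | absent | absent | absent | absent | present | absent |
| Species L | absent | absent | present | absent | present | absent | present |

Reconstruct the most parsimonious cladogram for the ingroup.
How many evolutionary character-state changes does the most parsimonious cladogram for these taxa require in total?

7

Character polarity is set by the outgroup: the derived state is whichever differs from the outgroup's state, so for I, IV the derived state is 'absent', and for the remaining characters it is 'present'.
I (derived state 'absent') is shared by Species F, Species L, Species N, and Species Z — a synapomorphy uniting that clade.
II (derived state 'present') is unique to Species N (autapomorphy; uninformative for grouping).
III (derived state 'present') is shared by Species L and Species N — a synapomorphy uniting that clade.
All ingroup taxa share the derived state 'absent' for IV; it defines the ingroup but does not resolve relationships within it.
Only Species F, Species L, and Species N show the derived state 'present' for V, supporting them as a clade.
VI: derived state 'present' in Species D only — an autapomorphy, so it tells us nothing about relationships among taxa.
Only Species F, Species L, Species N, Species V, and Species Z show the derived state 'present' for VII, supporting them as a clade.
Most parsimonious ingroup topology: ((((Species F,(Species N,Species L)),Species Z),Species V),Species D).
Changes per character on this tree: I: 1; II: 1; III: 1; IV: 1; V: 1; VI: 1; VII: 1.
Total = 7.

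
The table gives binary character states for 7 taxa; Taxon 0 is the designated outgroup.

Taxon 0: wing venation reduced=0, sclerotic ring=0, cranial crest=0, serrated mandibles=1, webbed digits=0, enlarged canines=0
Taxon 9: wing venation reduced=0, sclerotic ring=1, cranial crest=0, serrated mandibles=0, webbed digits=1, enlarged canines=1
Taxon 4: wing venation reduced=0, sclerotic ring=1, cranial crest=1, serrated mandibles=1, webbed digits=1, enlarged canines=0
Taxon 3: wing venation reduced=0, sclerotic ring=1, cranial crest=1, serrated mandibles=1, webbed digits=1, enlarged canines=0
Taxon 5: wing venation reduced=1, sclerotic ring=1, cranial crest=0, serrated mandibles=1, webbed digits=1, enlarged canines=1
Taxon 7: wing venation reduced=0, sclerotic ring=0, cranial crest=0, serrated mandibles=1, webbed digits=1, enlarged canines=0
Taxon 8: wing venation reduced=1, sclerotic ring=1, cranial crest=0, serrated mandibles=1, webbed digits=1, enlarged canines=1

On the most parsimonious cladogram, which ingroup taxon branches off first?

Character polarity is set by the outgroup: the derived state is whichever differs from the outgroup's state, so for serrated mandibles the derived state is '0', and for the remaining characters it is '1'.
wing venation reduced: derived state '1' in Taxon 5 and Taxon 8 only — synapomorphy for {Taxon 5, Taxon 8}.
sclerotic ring (derived state '1') is shared by Taxon 3, Taxon 4, Taxon 5, Taxon 8, and Taxon 9 — a synapomorphy uniting that clade.
cranial crest (derived state '1') is shared by Taxon 3 and Taxon 4 — a synapomorphy uniting that clade.
serrated mandibles (derived state '0') is unique to Taxon 9 (autapomorphy; uninformative for grouping).
All ingroup taxa share the derived state '1' for webbed digits; it defines the ingroup but does not resolve relationships within it.
enlarged canines: derived state '1' in Taxon 5, Taxon 8, and Taxon 9 only — synapomorphy for {Taxon 5, Taxon 8, Taxon 9}.
Most parsimonious ingroup topology: (((Taxon 9,(Taxon 5,Taxon 8)),(Taxon 4,Taxon 3)),Taxon 7).
Taxon 7 is sister to the clade containing all other ingroup taxa, so it is the earliest-diverging (most basal) ingroup lineage.

Taxon 7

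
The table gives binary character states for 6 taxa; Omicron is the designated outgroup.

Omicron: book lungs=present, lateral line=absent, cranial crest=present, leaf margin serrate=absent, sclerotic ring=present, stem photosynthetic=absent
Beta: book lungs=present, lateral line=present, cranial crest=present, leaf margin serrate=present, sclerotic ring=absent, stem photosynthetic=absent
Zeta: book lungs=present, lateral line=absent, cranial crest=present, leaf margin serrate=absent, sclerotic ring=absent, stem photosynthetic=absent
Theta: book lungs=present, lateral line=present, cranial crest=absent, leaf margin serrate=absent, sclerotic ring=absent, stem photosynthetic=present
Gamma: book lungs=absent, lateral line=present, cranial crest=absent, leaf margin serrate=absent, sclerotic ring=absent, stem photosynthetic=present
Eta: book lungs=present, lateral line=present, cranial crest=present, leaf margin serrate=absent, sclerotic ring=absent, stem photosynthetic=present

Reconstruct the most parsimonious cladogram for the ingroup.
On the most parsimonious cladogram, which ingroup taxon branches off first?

Character polarity is set by the outgroup: the derived state is whichever differs from the outgroup's state, so for book lungs, cranial crest, sclerotic ring the derived state is 'absent', and for the remaining characters it is 'present'.
book lungs (derived state 'absent') is unique to Gamma (autapomorphy; uninformative for grouping).
lateral line: derived state 'present' in Beta, Eta, Gamma, and Theta only — synapomorphy for {Beta, Eta, Gamma, Theta}.
cranial crest (derived state 'absent') is shared by Gamma and Theta — a synapomorphy uniting that clade.
leaf margin serrate (derived state 'present') is unique to Beta (autapomorphy; uninformative for grouping).
All ingroup taxa share the derived state 'absent' for sclerotic ring; it defines the ingroup but does not resolve relationships within it.
stem photosynthetic: derived state 'present' in Eta, Gamma, and Theta only — synapomorphy for {Eta, Gamma, Theta}.
Most parsimonious ingroup topology: ((Beta,((Theta,Gamma),Eta)),Zeta).
Zeta is sister to the clade containing all other ingroup taxa, so it is the earliest-diverging (most basal) ingroup lineage.

Zeta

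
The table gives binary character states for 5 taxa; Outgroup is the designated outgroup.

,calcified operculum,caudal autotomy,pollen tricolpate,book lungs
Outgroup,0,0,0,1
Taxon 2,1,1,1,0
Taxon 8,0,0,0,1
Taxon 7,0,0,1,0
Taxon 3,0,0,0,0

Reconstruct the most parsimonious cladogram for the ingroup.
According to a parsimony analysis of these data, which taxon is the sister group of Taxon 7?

Character polarity is set by the outgroup: the derived state is whichever differs from the outgroup's state, so for book lungs the derived state is '0', and for the remaining characters it is '1'.
calcified operculum (derived state '1') is unique to Taxon 2 (autapomorphy; uninformative for grouping).
caudal autotomy (derived state '1') is unique to Taxon 2 (autapomorphy; uninformative for grouping).
Only Taxon 2 and Taxon 7 show the derived state '1' for pollen tricolpate, supporting them as a clade.
book lungs: derived state '0' in Taxon 2, Taxon 3, and Taxon 7 only — synapomorphy for {Taxon 2, Taxon 3, Taxon 7}.
Most parsimonious ingroup topology: (((Taxon 2,Taxon 7),Taxon 3),Taxon 8).
Taxon 7 and Taxon 2 form a cherry on this tree, so they are sister taxa.

Taxon 2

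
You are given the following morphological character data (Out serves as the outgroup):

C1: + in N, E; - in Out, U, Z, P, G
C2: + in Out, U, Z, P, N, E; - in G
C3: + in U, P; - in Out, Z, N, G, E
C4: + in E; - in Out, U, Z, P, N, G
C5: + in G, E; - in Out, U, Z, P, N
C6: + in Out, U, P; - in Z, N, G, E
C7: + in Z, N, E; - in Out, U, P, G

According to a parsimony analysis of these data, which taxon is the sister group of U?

P

Character polarity is set by the outgroup: the derived state is whichever differs from the outgroup's state, so for C2, C6 the derived state is '-', and for the remaining characters it is '+'.
C1: derived state '+' in E and N only — synapomorphy for {E, N}.
C2: derived state '-' in G only — an autapomorphy, so it tells us nothing about relationships among taxa.
C3 (derived state '+') is shared by P and U — a synapomorphy uniting that clade.
C4 (derived state '+') is unique to E (autapomorphy; uninformative for grouping).
C5 groups E and G, which is incompatible with the clades supported by the remaining characters; treating it as convergent (homoplasy) costs fewer steps than any alternative tree.
Only E, G, N, and Z show the derived state '-' for C6, supporting them as a clade.
C7 (derived state '+') is shared by E, N, and Z — a synapomorphy uniting that clade.
Most parsimonious ingroup topology: ((U,P),((Z,(N,E)),G)).
U and P form a cherry on this tree, so they are sister taxa.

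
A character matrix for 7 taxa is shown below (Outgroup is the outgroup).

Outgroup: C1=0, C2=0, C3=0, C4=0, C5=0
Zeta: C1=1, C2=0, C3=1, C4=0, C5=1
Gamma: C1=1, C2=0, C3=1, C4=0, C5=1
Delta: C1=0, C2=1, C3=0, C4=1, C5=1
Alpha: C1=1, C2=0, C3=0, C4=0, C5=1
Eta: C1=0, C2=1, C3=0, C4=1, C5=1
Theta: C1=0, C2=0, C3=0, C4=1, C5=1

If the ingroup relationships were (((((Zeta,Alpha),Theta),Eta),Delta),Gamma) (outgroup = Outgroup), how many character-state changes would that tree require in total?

Map each character onto (((((Zeta,Alpha),Theta),Eta),Delta),Gamma) (rooted by Outgroup) and count the minimum state changes it requires (Fitch parsimony):
C1: 2; C2: 2; C3: 2; C4: 2; C5: 1.
Total tree length = 9.

9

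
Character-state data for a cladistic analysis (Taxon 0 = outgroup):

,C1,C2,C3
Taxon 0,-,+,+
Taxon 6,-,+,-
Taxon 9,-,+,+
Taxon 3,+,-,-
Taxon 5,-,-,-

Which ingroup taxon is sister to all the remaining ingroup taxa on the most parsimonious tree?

Character polarity is set by the outgroup: the derived state is whichever differs from the outgroup's state, so for C2, C3 the derived state is '-', and for the remaining characters it is '+'.
C1: derived state '+' in Taxon 3 only — an autapomorphy, so it tells us nothing about relationships among taxa.
C2: derived state '-' in Taxon 3 and Taxon 5 only — synapomorphy for {Taxon 3, Taxon 5}.
C3 (derived state '-') is shared by Taxon 3, Taxon 5, and Taxon 6 — a synapomorphy uniting that clade.
Most parsimonious ingroup topology: ((Taxon 6,(Taxon 3,Taxon 5)),Taxon 9).
Taxon 9 is sister to the clade containing all other ingroup taxa, so it is the earliest-diverging (most basal) ingroup lineage.

Taxon 9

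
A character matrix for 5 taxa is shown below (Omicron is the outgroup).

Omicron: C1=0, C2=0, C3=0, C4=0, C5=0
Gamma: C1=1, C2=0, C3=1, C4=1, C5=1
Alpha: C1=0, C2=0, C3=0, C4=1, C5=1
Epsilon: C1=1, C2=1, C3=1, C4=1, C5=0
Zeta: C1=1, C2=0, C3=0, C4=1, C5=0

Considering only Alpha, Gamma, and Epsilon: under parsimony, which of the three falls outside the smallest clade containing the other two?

The outgroup has state '0' for every character, so '1' is the derived state throughout.
C1: derived state '1' in Epsilon, Gamma, and Zeta only — synapomorphy for {Epsilon, Gamma, Zeta}.
C2: derived state '1' in Epsilon only — an autapomorphy, so it tells us nothing about relationships among taxa.
Only Epsilon and Gamma show the derived state '1' for C3, supporting them as a clade.
C4 (derived state '1') is shared by all ingroup taxa — unites the whole ingroup.
C5 (state '1') occurs in Alpha and Gamma but conflicts with the nesting implied by the other characters — most parsimoniously interpreted as homoplasy.
Most parsimonious ingroup topology: (((Gamma,Epsilon),Zeta),Alpha).
Gamma and Epsilon share a more recent common ancestor with each other than either does with Alpha, so Alpha is the least closely related of the three.

Alpha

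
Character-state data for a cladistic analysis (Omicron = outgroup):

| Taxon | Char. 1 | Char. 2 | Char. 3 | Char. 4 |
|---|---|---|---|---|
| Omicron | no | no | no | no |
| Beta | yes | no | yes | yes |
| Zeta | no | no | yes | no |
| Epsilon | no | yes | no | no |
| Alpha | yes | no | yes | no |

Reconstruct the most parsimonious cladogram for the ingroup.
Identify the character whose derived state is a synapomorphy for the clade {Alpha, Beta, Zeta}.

The outgroup has state 'no' for every character, so 'yes' is the derived state throughout.
Only Alpha and Beta show the derived state 'yes' for Char. 1, supporting them as a clade.
Char. 2: derived state 'yes' in Epsilon only — an autapomorphy, so it tells us nothing about relationships among taxa.
Char. 3: derived state 'yes' in Alpha, Beta, and Zeta only — synapomorphy for {Alpha, Beta, Zeta}.
Char. 4: derived state 'yes' in Beta only — an autapomorphy, so it tells us nothing about relationships among taxa.
Most parsimonious ingroup topology: (((Beta,Alpha),Zeta),Epsilon).
The clade {Alpha, Beta, Zeta} is supported by Char. 3: its derived state 'yes' occurs in exactly those taxa and in no other taxon (including the outgroup).

Char. 3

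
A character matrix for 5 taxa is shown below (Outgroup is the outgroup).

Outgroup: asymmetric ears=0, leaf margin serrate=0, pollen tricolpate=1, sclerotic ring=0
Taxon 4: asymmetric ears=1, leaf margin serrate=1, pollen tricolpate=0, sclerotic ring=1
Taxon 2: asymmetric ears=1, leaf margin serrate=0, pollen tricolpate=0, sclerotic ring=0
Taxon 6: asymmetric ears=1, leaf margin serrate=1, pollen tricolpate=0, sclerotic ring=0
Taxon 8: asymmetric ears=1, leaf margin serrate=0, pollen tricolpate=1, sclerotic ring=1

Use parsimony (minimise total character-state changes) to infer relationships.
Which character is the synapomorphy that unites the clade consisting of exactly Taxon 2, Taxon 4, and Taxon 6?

Character polarity is set by the outgroup: the derived state is whichever differs from the outgroup's state, so for pollen tricolpate the derived state is '0', and for the remaining characters it is '1'.
All ingroup taxa share the derived state '1' for asymmetric ears; it defines the ingroup but does not resolve relationships within it.
Only Taxon 4 and Taxon 6 show the derived state '1' for leaf margin serrate, supporting them as a clade.
pollen tricolpate: derived state '0' in Taxon 2, Taxon 4, and Taxon 6 only — synapomorphy for {Taxon 2, Taxon 4, Taxon 6}.
sclerotic ring groups Taxon 4 and Taxon 8, which is incompatible with the clades supported by the remaining characters; treating it as convergent (homoplasy) costs fewer steps than any alternative tree.
Most parsimonious ingroup topology: (((Taxon 4,Taxon 6),Taxon 2),Taxon 8).
The clade {Taxon 2, Taxon 4, Taxon 6} is supported by pollen tricolpate: its derived state '0' occurs in exactly those taxa and in no other taxon (including the outgroup).

pollen tricolpate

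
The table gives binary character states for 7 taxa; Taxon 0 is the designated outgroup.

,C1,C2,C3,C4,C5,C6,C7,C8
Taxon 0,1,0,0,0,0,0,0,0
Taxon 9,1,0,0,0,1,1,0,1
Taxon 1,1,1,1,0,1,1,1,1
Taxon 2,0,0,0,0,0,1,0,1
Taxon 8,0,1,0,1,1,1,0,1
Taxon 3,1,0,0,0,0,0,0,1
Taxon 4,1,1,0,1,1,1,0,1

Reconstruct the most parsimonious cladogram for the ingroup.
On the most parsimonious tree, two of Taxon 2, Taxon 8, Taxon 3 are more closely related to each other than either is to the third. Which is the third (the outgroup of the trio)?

Taxon 3

Character polarity is set by the outgroup: the derived state is whichever differs from the outgroup's state, so for C1 the derived state is '0', and for the remaining characters it is '1'.
C1 (state '0') occurs in Taxon 2 and Taxon 8 but conflicts with the nesting implied by the other characters — most parsimoniously interpreted as homoplasy.
C2 (derived state '1') is shared by Taxon 1, Taxon 4, and Taxon 8 — a synapomorphy uniting that clade.
C3: derived state '1' in Taxon 1 only — an autapomorphy, so it tells us nothing about relationships among taxa.
C4 (derived state '1') is shared by Taxon 4 and Taxon 8 — a synapomorphy uniting that clade.
Only Taxon 1, Taxon 4, Taxon 8, and Taxon 9 show the derived state '1' for C5, supporting them as a clade.
C6 (derived state '1') is shared by Taxon 1, Taxon 2, Taxon 4, Taxon 8, and Taxon 9 — a synapomorphy uniting that clade.
C7: derived state '1' in Taxon 1 only — an autapomorphy, so it tells us nothing about relationships among taxa.
All ingroup taxa share the derived state '1' for C8; it defines the ingroup but does not resolve relationships within it.
Most parsimonious ingroup topology: (((Taxon 9,(Taxon 1,(Taxon 8,Taxon 4))),Taxon 2),Taxon 3).
Taxon 2 and Taxon 8 share a more recent common ancestor with each other than either does with Taxon 3, so Taxon 3 is the least closely related of the three.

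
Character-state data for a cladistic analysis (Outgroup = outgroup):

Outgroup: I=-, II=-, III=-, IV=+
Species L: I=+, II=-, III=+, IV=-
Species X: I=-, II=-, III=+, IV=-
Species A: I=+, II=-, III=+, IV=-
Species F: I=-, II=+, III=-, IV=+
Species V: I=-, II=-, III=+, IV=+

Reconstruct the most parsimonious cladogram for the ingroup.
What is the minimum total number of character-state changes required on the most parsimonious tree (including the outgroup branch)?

Character polarity is set by the outgroup: the derived state is whichever differs from the outgroup's state, so for IV the derived state is '-', and for the remaining characters it is '+'.
I: derived state '+' in Species A and Species L only — synapomorphy for {Species A, Species L}.
II (derived state '+') is unique to Species F (autapomorphy; uninformative for grouping).
Only Species A, Species L, Species V, and Species X show the derived state '+' for III, supporting them as a clade.
Only Species A, Species L, and Species X show the derived state '-' for IV, supporting them as a clade.
Most parsimonious ingroup topology: ((((Species L,Species A),Species X),Species V),Species F).
Changes per character on this tree: I: 1; II: 1; III: 1; IV: 1.
Total = 4.

4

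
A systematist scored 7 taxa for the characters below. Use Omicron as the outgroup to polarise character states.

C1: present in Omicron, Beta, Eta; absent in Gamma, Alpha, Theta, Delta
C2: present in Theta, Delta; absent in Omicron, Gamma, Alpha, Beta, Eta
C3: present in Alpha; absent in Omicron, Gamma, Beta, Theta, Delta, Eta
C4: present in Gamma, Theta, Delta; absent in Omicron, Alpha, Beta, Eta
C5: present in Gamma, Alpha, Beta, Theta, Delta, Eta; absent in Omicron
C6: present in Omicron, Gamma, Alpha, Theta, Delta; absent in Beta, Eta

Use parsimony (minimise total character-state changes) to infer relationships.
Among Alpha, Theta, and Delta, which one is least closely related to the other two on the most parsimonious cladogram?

Character polarity is set by the outgroup: the derived state is whichever differs from the outgroup's state, so for C1, C6 the derived state is 'absent', and for the remaining characters it is 'present'.
C1: derived state 'absent' in Alpha, Delta, Gamma, and Theta only — synapomorphy for {Alpha, Delta, Gamma, Theta}.
Only Delta and Theta show the derived state 'present' for C2, supporting them as a clade.
C3: derived state 'present' in Alpha only — an autapomorphy, so it tells us nothing about relationships among taxa.
Only Delta, Gamma, and Theta show the derived state 'present' for C4, supporting them as a clade.
All ingroup taxa share the derived state 'present' for C5; it defines the ingroup but does not resolve relationships within it.
C6: derived state 'absent' in Beta and Eta only — synapomorphy for {Beta, Eta}.
Most parsimonious ingroup topology: (((Gamma,(Theta,Delta)),Alpha),(Beta,Eta)).
Theta and Delta share a more recent common ancestor with each other than either does with Alpha, so Alpha is the least closely related of the three.

Alpha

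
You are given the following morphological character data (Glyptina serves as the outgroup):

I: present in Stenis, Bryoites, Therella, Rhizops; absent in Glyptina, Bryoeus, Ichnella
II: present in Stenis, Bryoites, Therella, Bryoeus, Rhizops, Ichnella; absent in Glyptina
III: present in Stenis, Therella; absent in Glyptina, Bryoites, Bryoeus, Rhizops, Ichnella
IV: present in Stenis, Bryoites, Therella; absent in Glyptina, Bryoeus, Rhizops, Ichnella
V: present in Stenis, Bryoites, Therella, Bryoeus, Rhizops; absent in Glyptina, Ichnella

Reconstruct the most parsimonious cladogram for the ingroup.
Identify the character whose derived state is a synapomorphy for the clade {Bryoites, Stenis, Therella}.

IV

The outgroup has state 'absent' for every character, so 'present' is the derived state throughout.
I: derived state 'present' in Bryoites, Rhizops, Stenis, and Therella only — synapomorphy for {Bryoites, Rhizops, Stenis, Therella}.
II (derived state 'present') is shared by all ingroup taxa — unites the whole ingroup.
III: derived state 'present' in Stenis and Therella only — synapomorphy for {Stenis, Therella}.
IV (derived state 'present') is shared by Bryoites, Stenis, and Therella — a synapomorphy uniting that clade.
V (derived state 'present') is shared by Bryoeus, Bryoites, Rhizops, Stenis, and Therella — a synapomorphy uniting that clade.
Most parsimonious ingroup topology: (((((Stenis,Therella),Bryoites),Rhizops),Bryoeus),Ichnella).
The clade {Bryoites, Stenis, Therella} is supported by IV: its derived state 'present' occurs in exactly those taxa and in no other taxon (including the outgroup).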